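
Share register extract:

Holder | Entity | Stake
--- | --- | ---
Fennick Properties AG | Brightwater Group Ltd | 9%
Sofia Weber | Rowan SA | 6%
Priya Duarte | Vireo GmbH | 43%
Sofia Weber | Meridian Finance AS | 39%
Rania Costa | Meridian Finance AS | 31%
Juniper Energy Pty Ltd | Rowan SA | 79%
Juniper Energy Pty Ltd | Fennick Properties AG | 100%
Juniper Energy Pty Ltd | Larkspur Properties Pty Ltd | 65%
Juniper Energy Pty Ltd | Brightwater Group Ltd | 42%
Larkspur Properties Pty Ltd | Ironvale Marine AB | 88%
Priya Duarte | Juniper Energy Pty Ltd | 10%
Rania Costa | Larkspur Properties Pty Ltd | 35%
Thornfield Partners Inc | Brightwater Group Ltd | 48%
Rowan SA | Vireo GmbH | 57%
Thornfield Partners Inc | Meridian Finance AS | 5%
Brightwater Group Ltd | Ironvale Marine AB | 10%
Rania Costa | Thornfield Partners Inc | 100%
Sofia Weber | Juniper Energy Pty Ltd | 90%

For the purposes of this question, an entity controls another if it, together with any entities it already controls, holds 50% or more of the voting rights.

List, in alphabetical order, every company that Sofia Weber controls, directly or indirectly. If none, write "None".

Brightwater Group Ltd, Fennick Properties AG, Ironvale Marine AB, Juniper Energy Pty Ltd, Larkspur Properties Pty Ltd, Rowan SA, Vireo GmbH

Sofia holds 90% of Juniper, so Sofia controls Juniper.
Juniper holds 100% of Fennick, so Sofia controls Fennick.
Sofia and Juniper together hold 6% + 79% = 85% of Rowan, so Sofia controls Rowan.
Juniper holds 65% of Larkspur, so Sofia controls Larkspur.
Juniper and Fennick together hold 42% + 9% = 51% of Brightwater, so Sofia controls Brightwater.
Rowan holds 57% of Vireo, so Sofia controls Vireo.
Brightwater and Larkspur together hold 10% + 88% = 98% of Ironvale, so Sofia controls Ironvale.
No other company's threshold is met.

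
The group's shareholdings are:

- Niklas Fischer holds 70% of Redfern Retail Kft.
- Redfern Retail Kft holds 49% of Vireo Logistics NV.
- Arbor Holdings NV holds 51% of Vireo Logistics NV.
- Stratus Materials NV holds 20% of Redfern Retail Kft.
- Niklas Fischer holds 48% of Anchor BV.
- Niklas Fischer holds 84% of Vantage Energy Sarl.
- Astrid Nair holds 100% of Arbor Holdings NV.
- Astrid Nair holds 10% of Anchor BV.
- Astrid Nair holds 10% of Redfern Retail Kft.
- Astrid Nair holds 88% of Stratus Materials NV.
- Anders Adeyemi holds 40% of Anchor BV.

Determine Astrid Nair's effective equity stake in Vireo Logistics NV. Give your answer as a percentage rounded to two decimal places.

64.52%

Astrid reaches Vireo along 3 paths.
Via Arbor: 100% × 51% = 51%.
Via Redfern: 10% × 49% = 4.9%.
Via Stratus → Redfern: 88% × 20% × 49% = 8.624%.
Total: 51% + 4.9% + 8.624% = 64.524%.
Rounded: 64.52%.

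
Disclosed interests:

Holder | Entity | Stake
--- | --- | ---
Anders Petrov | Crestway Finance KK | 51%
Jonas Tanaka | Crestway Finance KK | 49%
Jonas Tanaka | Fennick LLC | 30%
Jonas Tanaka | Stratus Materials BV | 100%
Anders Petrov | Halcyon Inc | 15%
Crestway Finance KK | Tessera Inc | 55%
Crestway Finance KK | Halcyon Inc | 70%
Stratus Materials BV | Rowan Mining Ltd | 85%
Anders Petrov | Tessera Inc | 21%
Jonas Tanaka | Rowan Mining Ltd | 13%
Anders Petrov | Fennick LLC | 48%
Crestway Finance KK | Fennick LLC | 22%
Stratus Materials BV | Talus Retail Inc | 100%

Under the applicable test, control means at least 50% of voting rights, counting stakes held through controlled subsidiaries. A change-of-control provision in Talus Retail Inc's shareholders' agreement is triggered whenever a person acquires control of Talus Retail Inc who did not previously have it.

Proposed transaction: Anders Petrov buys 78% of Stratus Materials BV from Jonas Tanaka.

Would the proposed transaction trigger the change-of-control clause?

The purchase adds only to Anders's holdings (Jonas's stake shrinks), so Anders is the only person who could newly come to control Talus.
Anders holds 51% of Crestway, so Anders controls Crestway.
Crestway and Anders together hold 70% + 15% = 85% of Halcyon, so Anders controls Halcyon.
Anders and Crestway together hold 48% + 22% = 70% of Fennick, so Anders controls Fennick.
Crestway and Anders together hold 55% + 21% = 76% of Tessera, so Anders controls Tessera.
Neither Anders nor any entity Anders controls holds any voting interest in Talus.
So before the transaction, Anders does not control Talus.
After the purchase, Anders holds 78% of Stratus directly, and Jonas's stake falls to 22%.
Anders holds 78% of Stratus, so Anders controls Stratus.
Stratus holds 100% of Talus, so Anders controls Talus.
Anders did not control Talus before and does after, so the clause is triggered.

Yes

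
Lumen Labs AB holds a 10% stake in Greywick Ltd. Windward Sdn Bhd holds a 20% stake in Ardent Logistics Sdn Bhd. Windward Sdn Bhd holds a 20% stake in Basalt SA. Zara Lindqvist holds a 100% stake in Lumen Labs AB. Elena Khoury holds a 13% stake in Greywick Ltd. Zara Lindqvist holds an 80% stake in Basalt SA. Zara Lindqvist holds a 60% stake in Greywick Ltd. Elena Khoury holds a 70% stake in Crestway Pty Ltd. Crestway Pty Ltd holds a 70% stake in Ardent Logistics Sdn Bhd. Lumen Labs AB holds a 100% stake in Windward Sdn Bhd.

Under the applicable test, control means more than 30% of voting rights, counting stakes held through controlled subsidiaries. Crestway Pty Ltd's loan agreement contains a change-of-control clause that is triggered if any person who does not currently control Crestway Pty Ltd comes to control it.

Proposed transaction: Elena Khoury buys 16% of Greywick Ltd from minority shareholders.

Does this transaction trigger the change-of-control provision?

No

The purchase changes only Elena's holdings, so Elena is the only person who could newly come to control Crestway.
Elena holds 70% of Crestway, so Elena controls Crestway.
So Elena already controls Crestway before the transaction.
After the purchase, Elena's direct stake in Greywick rises to 13% + 16% = 29%.
Elena controlled Crestway already, so this is not a new person acquiring control; every other person's position is unchanged or reduced.
No new person acquires control, so the clause is not triggered.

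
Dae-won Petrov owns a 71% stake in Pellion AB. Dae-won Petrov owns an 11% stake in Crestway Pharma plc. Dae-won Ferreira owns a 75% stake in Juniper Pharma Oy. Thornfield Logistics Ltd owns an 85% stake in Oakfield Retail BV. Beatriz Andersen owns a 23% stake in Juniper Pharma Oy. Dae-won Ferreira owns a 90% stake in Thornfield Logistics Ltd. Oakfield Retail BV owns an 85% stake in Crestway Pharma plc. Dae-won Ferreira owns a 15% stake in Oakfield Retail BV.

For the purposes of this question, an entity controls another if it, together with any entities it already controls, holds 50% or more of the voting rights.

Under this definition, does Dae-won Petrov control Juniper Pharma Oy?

No

Dae-won Petrov holds 71% of Pellion, so Dae-won Petrov controls Pellion.
Neither Dae-won Petrov nor any entity Dae-won Petrov controls holds any voting interest in Juniper.
So Dae-won Petrov does not control Juniper.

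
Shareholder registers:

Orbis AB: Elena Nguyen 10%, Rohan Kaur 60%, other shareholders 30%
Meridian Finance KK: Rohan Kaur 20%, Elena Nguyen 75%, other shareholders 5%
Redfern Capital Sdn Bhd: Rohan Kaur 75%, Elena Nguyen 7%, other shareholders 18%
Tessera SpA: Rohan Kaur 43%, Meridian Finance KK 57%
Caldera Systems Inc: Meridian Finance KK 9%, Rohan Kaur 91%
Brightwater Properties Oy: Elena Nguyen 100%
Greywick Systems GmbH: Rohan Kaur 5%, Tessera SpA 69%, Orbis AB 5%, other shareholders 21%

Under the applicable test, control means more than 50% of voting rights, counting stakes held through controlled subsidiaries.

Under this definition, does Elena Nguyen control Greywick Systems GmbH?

Elena holds 75% of Meridian, so Elena controls Meridian.
Meridian holds 57% of Tessera, so Elena controls Tessera.
Tessera holds 69% of Greywick, so Elena controls Greywick.

Yes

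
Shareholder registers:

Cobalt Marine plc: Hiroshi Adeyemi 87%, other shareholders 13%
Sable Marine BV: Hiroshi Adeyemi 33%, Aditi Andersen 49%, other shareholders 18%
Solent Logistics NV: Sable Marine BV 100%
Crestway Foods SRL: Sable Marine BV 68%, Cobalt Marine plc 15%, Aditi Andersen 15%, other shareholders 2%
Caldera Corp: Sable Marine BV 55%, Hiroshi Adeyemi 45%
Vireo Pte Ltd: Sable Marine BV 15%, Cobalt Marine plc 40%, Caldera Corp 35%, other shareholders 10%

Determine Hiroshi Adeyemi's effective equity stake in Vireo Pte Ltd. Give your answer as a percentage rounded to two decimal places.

Hiroshi reaches Vireo along 4 paths.
Via Sable: 33% × 15% = 4.95%.
Via Cobalt: 87% × 40% = 34.8%.
Via Sable → Caldera: 33% × 55% × 35% = 6.3525%.
Via Caldera: 45% × 35% = 15.75%.
Total: 4.95% + 34.8% + 6.3525% + 15.75% = 61.8525%.
Rounded: 61.85%.

61.85%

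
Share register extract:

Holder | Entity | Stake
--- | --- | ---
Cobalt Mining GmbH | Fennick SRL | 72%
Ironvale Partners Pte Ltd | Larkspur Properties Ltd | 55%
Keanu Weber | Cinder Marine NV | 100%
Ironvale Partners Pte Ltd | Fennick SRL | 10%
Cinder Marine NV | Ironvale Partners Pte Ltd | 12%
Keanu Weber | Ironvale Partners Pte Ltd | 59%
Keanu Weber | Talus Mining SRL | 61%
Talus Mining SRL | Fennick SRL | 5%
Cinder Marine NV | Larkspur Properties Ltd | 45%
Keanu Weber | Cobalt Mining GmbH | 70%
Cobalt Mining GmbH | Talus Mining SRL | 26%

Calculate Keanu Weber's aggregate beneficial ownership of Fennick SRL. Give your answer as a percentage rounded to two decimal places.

61.46%

Keanu reaches Fennick along 5 paths.
Via Cobalt: 70% × 72% = 50.4%.
Via Talus: 61% × 5% = 3.05%.
Via Cobalt → Talus: 70% × 26% × 5% = 0.91%.
Via Cinder → Ironvale: 100% × 12% × 10% = 1.2%.
Via Ironvale: 59% × 10% = 5.9%.
Total: 50.4% + 3.05% + 0.91% + 1.2% + 5.9% = 61.46%.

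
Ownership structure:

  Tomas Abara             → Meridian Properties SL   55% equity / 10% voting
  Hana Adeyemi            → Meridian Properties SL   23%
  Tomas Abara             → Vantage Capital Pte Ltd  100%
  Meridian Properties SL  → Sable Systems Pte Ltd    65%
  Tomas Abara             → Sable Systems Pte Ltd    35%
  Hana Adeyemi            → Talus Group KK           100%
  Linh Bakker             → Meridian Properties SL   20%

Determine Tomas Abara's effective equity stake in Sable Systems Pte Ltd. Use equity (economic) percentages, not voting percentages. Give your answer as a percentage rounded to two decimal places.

70.75%

Tomas reaches Sable along 2 paths.
Via Meridian: 55% × 65% = 35.75%.
Direct stake: 35% = 35%.
Total: 35.75% + 35% = 70.75%.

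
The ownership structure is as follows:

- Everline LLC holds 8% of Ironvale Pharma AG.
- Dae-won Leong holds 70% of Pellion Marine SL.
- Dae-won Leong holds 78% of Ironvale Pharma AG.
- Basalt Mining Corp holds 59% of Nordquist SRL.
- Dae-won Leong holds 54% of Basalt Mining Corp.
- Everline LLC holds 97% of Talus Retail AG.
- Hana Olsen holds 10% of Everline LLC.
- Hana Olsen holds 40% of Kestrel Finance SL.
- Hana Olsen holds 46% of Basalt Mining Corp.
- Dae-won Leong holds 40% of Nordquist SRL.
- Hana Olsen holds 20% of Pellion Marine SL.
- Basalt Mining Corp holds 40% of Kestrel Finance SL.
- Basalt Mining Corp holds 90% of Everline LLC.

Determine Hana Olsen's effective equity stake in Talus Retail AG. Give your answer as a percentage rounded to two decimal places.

49.86%

Hana reaches Talus along 2 paths.
Via Basalt → Everline: 46% × 90% × 97% = 40.158%.
Via Everline: 10% × 97% = 9.7%.
Total: 40.158% + 9.7% = 49.858%.
Rounded: 49.86%.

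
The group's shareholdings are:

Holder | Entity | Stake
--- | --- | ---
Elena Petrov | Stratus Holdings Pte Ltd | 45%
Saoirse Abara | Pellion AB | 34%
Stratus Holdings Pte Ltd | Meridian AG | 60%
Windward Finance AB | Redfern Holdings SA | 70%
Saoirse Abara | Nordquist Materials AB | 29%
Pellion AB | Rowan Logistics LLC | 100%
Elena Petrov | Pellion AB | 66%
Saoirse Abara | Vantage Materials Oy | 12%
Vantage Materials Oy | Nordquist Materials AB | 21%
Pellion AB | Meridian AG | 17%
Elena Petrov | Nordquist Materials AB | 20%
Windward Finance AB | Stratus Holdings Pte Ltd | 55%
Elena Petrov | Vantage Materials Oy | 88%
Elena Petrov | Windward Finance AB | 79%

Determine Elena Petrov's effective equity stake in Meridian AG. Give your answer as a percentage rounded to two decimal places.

Elena reaches Meridian along 3 paths.
Via Pellion: 66% × 17% = 11.22%.
Via Stratus: 45% × 60% = 27%.
Via Windward → Stratus: 79% × 55% × 60% = 26.07%.
Total: 11.22% + 27% + 26.07% = 64.29%.

64.29%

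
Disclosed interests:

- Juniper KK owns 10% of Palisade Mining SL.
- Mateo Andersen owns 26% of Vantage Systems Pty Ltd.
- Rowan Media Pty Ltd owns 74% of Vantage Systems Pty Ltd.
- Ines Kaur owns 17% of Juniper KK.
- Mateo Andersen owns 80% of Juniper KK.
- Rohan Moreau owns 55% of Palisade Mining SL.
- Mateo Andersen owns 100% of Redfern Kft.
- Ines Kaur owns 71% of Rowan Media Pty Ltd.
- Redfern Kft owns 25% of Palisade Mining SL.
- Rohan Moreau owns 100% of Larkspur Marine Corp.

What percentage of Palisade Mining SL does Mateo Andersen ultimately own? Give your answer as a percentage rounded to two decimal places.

Mateo reaches Palisade along 2 paths.
Via Juniper: 80% × 10% = 8%.
Via Redfern: 100% × 25% = 25%.
Total: 8% + 25% = 33%.
Rounded: 33.00%.

33.00%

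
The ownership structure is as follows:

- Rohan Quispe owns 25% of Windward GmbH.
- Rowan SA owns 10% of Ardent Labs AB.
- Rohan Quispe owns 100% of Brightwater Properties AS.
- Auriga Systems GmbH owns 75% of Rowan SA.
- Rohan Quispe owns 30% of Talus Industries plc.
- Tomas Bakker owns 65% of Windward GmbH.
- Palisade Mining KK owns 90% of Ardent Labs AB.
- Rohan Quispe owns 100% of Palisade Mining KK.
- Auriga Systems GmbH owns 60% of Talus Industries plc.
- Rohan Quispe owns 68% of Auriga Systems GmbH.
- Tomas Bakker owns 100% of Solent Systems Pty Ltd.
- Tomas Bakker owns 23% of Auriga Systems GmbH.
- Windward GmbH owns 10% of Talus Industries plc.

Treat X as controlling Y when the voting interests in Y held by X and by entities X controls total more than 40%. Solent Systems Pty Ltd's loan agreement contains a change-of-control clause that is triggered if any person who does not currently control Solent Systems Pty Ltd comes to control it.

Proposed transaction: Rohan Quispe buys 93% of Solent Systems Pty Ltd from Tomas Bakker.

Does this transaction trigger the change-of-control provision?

The purchase adds only to Rohan's holdings (Tomas's stake shrinks), so Rohan is the only person who could newly come to control Solent.
Rohan holds 68% of Auriga, so Rohan controls Auriga.
Rohan and Auriga together hold 30% + 60% = 90% of Talus, so Rohan controls Talus.
Rohan holds 100% of Palisade, so Rohan controls Palisade.
Auriga holds 75% of Rowan, so Rohan controls Rowan.
Rohan holds 100% of Brightwater, so Rohan controls Brightwater.
Palisade and Rowan together hold 90% + 10% = 100% of Ardent, so Rohan controls Ardent.
Neither Rohan nor any entity Rohan controls holds any voting interest in Solent.
So before the transaction, Rohan does not control Solent.
After the purchase, Rohan holds 93% of Solent directly, and Tomas's stake falls to 7%.
Rohan holds 93% of Solent, so Rohan controls Solent.
Rohan did not control Solent before and does after, so the clause is triggered.

Yes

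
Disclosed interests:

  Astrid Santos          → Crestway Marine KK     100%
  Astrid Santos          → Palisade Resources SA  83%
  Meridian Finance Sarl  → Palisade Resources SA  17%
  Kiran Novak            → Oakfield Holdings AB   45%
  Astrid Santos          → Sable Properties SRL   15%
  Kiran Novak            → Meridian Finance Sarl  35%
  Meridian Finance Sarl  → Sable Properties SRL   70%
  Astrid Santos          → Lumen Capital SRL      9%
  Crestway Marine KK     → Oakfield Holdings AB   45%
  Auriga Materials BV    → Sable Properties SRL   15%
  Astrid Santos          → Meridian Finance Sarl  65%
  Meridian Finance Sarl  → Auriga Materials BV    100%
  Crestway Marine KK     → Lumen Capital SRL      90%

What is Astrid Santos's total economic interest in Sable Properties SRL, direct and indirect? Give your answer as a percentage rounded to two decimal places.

70.25%

Astrid reaches Sable along 3 paths.
Direct stake: 15% = 15%.
Via Meridian: 65% × 70% = 45.5%.
Via Meridian → Auriga: 65% × 100% × 15% = 9.75%.
Total: 15% + 45.5% + 9.75% = 70.25%.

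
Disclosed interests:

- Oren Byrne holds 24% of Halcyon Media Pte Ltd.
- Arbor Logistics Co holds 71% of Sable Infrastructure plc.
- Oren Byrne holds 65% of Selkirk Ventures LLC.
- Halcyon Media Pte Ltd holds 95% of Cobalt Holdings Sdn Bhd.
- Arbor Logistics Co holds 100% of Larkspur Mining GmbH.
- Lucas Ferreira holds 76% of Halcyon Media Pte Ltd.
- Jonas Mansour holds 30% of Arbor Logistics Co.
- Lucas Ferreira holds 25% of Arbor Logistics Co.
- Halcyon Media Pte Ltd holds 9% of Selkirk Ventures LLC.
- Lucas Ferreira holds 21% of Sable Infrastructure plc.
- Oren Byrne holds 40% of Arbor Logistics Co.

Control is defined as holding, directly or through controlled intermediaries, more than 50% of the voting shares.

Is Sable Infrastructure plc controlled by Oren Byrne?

No

Oren holds 65% of Selkirk, so Oren controls Selkirk.
Neither Oren nor any entity Oren controls holds any voting interest in Sable.
So Oren does not control Sable.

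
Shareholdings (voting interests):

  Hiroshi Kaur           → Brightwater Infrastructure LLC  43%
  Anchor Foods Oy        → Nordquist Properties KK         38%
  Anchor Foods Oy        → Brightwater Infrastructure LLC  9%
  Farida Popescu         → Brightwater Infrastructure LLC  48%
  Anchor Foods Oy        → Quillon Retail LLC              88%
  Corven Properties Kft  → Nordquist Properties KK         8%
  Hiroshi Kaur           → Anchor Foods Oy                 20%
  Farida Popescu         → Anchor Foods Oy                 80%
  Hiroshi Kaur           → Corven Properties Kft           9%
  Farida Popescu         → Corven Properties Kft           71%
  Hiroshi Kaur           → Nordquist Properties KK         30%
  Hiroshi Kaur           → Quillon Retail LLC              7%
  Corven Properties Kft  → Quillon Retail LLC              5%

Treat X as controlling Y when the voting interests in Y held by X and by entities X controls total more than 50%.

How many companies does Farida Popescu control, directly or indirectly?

Farida holds 71% of Corven, so Farida controls Corven.
Farida holds 80% of Anchor, so Farida controls Anchor.
Corven and Anchor together hold 5% + 88% = 93% of Quillon, so Farida controls Quillon.
Farida and Anchor together hold 48% + 9% = 57% of Brightwater, so Farida controls Brightwater.
No other company's threshold is met.
Farida controls 4 companies.

4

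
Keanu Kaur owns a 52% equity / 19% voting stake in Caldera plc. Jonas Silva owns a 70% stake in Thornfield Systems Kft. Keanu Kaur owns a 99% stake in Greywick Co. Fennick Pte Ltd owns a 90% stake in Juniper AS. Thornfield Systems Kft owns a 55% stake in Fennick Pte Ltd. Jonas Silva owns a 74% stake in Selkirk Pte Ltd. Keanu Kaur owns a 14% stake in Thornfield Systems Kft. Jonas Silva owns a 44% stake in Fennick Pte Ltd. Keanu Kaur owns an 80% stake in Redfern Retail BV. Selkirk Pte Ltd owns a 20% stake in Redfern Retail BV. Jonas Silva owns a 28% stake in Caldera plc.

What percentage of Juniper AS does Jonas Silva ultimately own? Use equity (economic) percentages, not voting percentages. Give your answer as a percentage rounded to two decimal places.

Jonas reaches Juniper along 2 paths.
Via Fennick: 44% × 90% = 39.6%.
Via Thornfield → Fennick: 70% × 55% × 90% = 34.65%.
Total: 39.6% + 34.65% = 74.25%.

74.25%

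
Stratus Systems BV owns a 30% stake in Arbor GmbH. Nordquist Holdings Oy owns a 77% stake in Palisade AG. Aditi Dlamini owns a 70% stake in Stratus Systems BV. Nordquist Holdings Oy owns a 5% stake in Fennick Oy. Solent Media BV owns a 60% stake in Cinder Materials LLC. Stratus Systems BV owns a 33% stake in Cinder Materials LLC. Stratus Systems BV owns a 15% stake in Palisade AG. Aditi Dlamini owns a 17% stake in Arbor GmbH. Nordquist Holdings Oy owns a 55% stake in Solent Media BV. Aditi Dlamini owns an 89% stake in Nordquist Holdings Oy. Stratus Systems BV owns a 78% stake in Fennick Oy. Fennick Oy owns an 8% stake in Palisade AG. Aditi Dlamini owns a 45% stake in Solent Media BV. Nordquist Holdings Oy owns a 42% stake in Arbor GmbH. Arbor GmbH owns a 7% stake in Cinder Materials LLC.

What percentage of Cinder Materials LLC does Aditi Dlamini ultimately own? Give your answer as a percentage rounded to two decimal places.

84.75%

Aditi reaches Cinder along 6 paths.
Via Stratus: 70% × 33% = 23.1%.
Via Stratus → Arbor: 70% × 30% × 7% = 1.47%.
Via Nordquist → Arbor: 89% × 42% × 7% = 2.6166%.
Via Arbor: 17% × 7% = 1.19%.
Via Solent: 45% × 60% = 27%.
Via Nordquist → Solent: 89% × 55% × 60% = 29.37%.
Total: 23.1% + 1.47% + 2.6166% + 1.19% + 27% + 29.37% = 84.7466%.
Rounded: 84.75%.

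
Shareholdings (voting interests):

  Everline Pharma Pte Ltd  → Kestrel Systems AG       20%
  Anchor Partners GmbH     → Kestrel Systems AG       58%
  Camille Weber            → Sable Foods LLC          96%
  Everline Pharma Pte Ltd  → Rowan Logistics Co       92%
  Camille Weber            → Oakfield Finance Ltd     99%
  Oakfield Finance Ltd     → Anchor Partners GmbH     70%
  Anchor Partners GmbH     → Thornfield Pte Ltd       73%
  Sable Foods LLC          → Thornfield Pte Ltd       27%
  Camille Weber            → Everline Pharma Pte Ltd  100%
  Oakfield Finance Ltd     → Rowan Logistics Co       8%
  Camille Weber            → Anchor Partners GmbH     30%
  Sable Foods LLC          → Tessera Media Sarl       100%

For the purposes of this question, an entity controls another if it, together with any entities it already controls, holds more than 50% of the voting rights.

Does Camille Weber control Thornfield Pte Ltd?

Camille holds 96% of Sable, so Camille controls Sable.
Camille holds 99% of Oakfield, so Camille controls Oakfield.
Oakfield and Camille together hold 70% + 30% = 100% of Anchor, so Camille controls Anchor.
Anchor and Sable together hold 73% + 27% = 100% of Thornfield, so Camille controls Thornfield.

Yes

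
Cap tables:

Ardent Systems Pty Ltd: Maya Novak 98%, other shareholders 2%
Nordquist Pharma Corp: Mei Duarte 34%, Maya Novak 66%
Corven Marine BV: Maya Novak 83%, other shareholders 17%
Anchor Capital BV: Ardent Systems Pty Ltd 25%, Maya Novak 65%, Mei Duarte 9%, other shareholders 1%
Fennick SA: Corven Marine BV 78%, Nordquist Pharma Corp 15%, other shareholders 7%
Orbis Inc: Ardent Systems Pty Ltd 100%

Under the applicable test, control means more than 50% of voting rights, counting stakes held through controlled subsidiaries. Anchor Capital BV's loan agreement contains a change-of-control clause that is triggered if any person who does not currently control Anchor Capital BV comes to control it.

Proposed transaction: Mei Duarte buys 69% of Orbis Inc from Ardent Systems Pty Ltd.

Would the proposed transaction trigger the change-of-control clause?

No

The purchase adds only to Mei's holdings (Ardent's stake shrinks), so Mei is the only person who could newly come to control Anchor.
Mei's largest direct stake is 34% in Nordquist, which does not meet the threshold, so Mei controls no company.
In Anchor, Mei's side holds only 9%, not > 50%.
So before the transaction, Mei does not control Anchor.
After the purchase, Mei holds 69% of Orbis directly, and Ardent's stake falls to 31%.
Mei holds 69% of Orbis, so Mei controls Orbis.
After the transaction, Mei's side holds 9% of Anchor, not > 50%, so Mei still does not control Anchor.
No new person acquires control, so the clause is not triggered.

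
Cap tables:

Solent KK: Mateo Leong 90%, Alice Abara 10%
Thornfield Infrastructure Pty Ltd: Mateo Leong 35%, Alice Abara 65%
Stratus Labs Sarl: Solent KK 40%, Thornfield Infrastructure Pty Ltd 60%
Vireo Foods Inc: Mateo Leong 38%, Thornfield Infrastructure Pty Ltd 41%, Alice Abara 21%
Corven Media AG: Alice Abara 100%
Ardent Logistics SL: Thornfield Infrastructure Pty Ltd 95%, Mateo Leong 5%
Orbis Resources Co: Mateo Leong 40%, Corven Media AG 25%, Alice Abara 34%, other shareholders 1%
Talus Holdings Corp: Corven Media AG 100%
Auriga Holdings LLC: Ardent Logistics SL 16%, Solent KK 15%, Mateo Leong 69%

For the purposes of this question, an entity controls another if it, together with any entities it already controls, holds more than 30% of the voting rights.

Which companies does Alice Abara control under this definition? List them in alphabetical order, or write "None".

Alice holds 65% of Thornfield, so Alice controls Thornfield.
Thornfield holds 60% of Stratus, so Alice controls Stratus.
Thornfield and Alice together hold 41% + 21% = 62% of Vireo, so Alice controls Vireo.
Alice holds 100% of Corven, so Alice controls Corven.
Thornfield holds 95% of Ardent, so Alice controls Ardent.
Corven and Alice together hold 25% + 34% = 59% of Orbis, so Alice controls Orbis.
Corven holds 100% of Talus, so Alice controls Talus.
No other company's threshold is met.

Ardent Logistics SL, Corven Media AG, Orbis Resources Co, Stratus Labs Sarl, Talus Holdings Corp, Thornfield Infrastructure Pty Ltd, Vireo Foods Inc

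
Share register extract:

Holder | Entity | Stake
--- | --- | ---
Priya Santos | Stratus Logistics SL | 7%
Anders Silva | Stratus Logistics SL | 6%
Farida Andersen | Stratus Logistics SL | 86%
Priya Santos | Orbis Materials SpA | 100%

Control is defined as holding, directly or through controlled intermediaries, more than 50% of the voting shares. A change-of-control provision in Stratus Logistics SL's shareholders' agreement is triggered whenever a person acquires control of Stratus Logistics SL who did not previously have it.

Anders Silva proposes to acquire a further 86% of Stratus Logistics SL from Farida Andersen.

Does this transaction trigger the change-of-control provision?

Yes

The purchase adds only to Anders's holdings (Farida's stake shrinks), so Anders is the only person who could newly come to control Stratus.
Anders's largest direct stake is 6% in Stratus, which does not meet the threshold, so Anders controls no company.
In Stratus, Anders's side holds only 6%, not > 50%.
So before the transaction, Anders does not control Stratus.
After the purchase, Anders's direct stake in Stratus rises to 6% + 86% = 92%, and Farida's stake falls to 0%.
Anders holds 92% of Stratus, so Anders controls Stratus.
Anders did not control Stratus before and does after, so the clause is triggered.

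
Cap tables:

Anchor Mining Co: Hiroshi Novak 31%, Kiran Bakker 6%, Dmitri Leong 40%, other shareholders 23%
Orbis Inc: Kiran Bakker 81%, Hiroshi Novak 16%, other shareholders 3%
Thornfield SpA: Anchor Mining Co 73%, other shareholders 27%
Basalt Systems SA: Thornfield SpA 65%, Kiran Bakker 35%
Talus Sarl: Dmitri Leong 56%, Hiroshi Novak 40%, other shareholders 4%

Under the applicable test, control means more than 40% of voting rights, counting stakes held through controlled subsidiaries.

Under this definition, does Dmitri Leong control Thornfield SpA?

Dmitri holds 56% of Talus, so Dmitri controls Talus.
Neither Dmitri nor any entity Dmitri controls holds any voting interest in Thornfield.
So Dmitri does not control Thornfield.

No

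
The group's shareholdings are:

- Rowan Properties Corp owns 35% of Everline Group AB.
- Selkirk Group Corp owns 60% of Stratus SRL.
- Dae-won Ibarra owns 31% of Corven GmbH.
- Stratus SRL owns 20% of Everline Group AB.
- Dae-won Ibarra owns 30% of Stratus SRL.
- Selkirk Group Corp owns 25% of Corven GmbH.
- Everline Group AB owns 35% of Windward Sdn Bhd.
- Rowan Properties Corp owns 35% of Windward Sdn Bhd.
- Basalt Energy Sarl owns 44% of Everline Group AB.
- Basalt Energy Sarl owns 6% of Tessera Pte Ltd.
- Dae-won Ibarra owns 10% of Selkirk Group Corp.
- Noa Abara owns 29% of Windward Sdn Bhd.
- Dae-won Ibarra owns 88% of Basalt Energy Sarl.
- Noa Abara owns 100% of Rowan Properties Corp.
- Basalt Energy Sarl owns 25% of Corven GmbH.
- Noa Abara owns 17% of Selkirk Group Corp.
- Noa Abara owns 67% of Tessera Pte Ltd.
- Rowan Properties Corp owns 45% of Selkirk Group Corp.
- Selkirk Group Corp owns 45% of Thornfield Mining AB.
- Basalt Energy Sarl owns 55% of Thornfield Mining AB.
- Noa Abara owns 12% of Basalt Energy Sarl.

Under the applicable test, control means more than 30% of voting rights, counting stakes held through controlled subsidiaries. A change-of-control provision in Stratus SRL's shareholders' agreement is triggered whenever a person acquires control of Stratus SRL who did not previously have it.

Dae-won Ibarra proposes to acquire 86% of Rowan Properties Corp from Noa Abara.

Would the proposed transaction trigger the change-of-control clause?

The purchase adds only to Dae-won's holdings (Noa's stake shrinks), so Dae-won is the only person who could newly come to control Stratus.
Dae-won holds 88% of Basalt, so Dae-won controls Basalt.
Basalt holds 44% of Everline, so Dae-won controls Everline.
Basalt and Dae-won together hold 25% + 31% = 56% of Corven, so Dae-won controls Corven.
Everline holds 35% of Windward, so Dae-won controls Windward.
Basalt holds 55% of Thornfield, so Dae-won controls Thornfield.
In Stratus, Dae-won's side holds only 30%, not > 30%.
So before the transaction, Dae-won does not control Stratus.
After the purchase, Dae-won holds 86% of Rowan directly, and Noa's stake falls to 14%.
Dae-won holds 86% of Rowan, so Dae-won controls Rowan.
Rowan and Dae-won together hold 45% + 10% = 55% of Selkirk, so Dae-won controls Selkirk.
Selkirk and Dae-won together hold 60% + 30% = 90% of Stratus, so Dae-won controls Stratus.
Dae-won did not control Stratus before and does after, so the clause is triggered.

Yes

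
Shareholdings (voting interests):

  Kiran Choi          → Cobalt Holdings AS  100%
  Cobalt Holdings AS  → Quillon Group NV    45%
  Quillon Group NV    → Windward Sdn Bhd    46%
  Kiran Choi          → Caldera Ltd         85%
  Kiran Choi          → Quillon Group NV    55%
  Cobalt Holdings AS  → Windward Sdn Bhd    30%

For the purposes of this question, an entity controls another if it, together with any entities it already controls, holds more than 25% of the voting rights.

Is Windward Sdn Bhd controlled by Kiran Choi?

Kiran holds 100% of Cobalt, so Kiran controls Cobalt.
Kiran and Cobalt together hold 55% + 45% = 100% of Quillon, so Kiran controls Quillon.
Cobalt and Quillon together hold 30% + 46% = 76% of Windward, so Kiran controls Windward.

Yes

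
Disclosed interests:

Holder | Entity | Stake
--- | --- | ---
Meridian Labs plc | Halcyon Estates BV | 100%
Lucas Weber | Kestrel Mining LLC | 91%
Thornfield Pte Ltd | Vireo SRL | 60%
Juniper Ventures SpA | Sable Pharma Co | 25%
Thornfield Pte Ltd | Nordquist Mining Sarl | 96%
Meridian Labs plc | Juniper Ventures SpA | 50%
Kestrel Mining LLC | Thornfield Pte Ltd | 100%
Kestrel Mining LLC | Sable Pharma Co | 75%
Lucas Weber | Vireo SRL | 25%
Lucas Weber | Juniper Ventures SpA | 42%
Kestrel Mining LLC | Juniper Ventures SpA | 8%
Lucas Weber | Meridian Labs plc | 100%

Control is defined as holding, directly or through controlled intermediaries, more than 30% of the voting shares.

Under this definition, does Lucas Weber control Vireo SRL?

Lucas holds 91% of Kestrel, so Lucas controls Kestrel.
Kestrel holds 100% of Thornfield, so Lucas controls Thornfield.
Thornfield and Lucas together hold 60% + 25% = 85% of Vireo, so Lucas controls Vireo.

Yes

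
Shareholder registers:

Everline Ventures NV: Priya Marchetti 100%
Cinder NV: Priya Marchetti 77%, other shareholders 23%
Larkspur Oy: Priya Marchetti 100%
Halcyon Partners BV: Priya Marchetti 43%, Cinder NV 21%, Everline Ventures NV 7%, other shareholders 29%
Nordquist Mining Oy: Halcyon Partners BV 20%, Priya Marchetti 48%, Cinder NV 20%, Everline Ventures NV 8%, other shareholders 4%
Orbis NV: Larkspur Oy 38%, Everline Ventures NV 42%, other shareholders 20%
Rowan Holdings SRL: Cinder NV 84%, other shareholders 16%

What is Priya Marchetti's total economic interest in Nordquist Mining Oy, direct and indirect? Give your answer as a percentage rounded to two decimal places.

Priya reaches Nordquist along 6 paths.
Via Halcyon: 43% × 20% = 8.6%.
Via Cinder → Halcyon: 77% × 21% × 20% = 3.234%.
Via Everline → Halcyon: 100% × 7% × 20% = 1.4%.
Direct stake: 48% = 48%.
Via Cinder: 77% × 20% = 15.4%.
Via Everline: 100% × 8% = 8%.
Total: 8.6% + 3.234% + 1.4% + 48% + 15.4% + 8% = 84.634%.
Rounded: 84.63%.

84.63%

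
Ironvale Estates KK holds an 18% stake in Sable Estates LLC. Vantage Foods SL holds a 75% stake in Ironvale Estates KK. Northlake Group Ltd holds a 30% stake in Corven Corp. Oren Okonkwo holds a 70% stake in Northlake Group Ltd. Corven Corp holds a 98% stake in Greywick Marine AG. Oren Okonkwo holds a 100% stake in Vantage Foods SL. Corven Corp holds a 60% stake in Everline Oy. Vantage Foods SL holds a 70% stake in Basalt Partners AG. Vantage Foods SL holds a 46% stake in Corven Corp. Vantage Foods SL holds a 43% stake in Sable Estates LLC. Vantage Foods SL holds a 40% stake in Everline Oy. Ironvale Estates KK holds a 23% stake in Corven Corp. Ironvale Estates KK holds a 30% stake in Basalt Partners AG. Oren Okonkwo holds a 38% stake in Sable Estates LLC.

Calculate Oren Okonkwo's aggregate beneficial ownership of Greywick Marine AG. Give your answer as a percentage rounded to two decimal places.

82.57%

Oren reaches Greywick along 3 paths.
Via Vantage → Corven: 100% × 46% × 98% = 45.08%.
Via Northlake → Corven: 70% × 30% × 98% = 20.58%.
Via Vantage → Ironvale → Corven: 100% × 75% × 23% × 98% = 16.905%.
Total: 45.08% + 20.58% + 16.905% = 82.565%.
Rounded: 82.57%.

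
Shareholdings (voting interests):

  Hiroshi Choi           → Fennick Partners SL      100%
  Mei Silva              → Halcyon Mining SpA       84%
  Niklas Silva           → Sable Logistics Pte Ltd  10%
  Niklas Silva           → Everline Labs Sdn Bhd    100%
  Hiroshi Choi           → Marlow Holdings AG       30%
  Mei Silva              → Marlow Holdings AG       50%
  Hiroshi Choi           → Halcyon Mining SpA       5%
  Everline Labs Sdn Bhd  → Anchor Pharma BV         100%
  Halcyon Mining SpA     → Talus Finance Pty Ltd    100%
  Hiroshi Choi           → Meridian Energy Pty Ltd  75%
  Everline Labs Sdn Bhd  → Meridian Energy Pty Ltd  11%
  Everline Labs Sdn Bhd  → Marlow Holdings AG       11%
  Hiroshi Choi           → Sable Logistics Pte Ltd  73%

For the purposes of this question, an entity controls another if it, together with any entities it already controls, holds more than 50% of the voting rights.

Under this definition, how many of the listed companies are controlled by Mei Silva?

2

Mei holds 84% of Halcyon, so Mei controls Halcyon.
Halcyon holds 100% of Talus, so Mei controls Talus.
No other company's threshold is met.
Mei controls 2 companies.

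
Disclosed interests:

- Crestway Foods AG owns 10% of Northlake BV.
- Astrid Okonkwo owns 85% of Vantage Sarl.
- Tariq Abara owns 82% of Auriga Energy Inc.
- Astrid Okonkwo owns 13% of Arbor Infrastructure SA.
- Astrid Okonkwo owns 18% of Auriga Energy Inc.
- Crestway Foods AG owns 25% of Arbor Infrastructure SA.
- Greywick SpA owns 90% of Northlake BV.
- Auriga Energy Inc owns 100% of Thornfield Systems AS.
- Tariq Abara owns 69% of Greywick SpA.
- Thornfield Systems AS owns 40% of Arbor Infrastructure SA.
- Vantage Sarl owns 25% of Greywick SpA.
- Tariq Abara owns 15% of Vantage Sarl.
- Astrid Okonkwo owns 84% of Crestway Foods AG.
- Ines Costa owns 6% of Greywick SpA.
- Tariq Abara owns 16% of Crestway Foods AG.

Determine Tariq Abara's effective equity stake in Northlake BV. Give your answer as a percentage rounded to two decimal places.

67.08%

Tariq reaches Northlake along 3 paths.
Via Vantage → Greywick: 15% × 25% × 90% = 3.375%.
Via Greywick: 69% × 90% = 62.1%.
Via Crestway: 16% × 10% = 1.6%.
Total: 3.375% + 62.1% + 1.6% = 67.075%.
Rounded: 67.08%.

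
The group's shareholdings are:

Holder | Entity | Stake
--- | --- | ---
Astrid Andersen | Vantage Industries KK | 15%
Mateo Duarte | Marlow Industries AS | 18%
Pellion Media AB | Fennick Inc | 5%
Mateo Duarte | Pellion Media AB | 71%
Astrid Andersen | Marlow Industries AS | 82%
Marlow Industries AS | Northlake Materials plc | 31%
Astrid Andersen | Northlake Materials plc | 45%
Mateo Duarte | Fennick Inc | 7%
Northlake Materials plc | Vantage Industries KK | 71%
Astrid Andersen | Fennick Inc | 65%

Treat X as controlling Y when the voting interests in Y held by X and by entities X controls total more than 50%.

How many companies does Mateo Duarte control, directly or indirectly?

Mateo holds 71% of Pellion, so Mateo controls Pellion.
No other company's threshold is met.
Mateo controls 1 company.

1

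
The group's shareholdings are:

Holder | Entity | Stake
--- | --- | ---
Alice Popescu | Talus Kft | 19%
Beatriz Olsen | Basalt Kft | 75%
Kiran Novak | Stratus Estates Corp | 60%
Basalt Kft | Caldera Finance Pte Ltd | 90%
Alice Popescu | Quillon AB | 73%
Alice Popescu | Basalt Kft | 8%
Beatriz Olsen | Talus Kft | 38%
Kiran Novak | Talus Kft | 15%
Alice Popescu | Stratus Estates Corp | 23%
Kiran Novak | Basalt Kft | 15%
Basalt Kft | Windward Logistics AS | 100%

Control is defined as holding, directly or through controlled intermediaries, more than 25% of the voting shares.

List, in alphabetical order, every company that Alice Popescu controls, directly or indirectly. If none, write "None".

Alice holds 73% of Quillon, so Alice controls Quillon.
No other company's threshold is met.

Quillon AB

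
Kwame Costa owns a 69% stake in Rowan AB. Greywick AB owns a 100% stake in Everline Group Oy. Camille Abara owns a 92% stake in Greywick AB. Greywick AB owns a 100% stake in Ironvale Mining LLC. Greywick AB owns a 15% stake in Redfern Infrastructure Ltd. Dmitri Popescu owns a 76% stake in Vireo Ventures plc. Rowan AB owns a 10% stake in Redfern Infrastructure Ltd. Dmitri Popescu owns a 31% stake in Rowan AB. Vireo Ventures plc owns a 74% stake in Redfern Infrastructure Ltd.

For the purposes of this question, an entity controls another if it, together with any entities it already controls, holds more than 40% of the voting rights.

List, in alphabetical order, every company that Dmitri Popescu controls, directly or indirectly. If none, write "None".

Dmitri holds 76% of Vireo, so Dmitri controls Vireo.
Vireo holds 74% of Redfern, so Dmitri controls Redfern.
No other company's threshold is met.

Redfern Infrastructure Ltd, Vireo Ventures plc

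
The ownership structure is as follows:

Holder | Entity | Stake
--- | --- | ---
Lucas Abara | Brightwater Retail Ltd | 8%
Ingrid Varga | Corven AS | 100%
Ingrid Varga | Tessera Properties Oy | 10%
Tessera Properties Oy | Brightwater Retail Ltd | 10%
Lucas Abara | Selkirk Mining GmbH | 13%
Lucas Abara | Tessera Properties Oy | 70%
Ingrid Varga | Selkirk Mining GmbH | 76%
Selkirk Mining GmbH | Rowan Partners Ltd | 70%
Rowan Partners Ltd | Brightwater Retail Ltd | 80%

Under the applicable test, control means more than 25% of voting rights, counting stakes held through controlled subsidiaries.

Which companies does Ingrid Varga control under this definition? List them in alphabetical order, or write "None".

Brightwater Retail Ltd, Corven AS, Rowan Partners Ltd, Selkirk Mining GmbH

Ingrid holds 76% of Selkirk, so Ingrid controls Selkirk.
Ingrid holds 100% of Corven, so Ingrid controls Corven.
Selkirk holds 70% of Rowan, so Ingrid controls Rowan.
Rowan holds 80% of Brightwater, so Ingrid controls Brightwater.
No other company's threshold is met.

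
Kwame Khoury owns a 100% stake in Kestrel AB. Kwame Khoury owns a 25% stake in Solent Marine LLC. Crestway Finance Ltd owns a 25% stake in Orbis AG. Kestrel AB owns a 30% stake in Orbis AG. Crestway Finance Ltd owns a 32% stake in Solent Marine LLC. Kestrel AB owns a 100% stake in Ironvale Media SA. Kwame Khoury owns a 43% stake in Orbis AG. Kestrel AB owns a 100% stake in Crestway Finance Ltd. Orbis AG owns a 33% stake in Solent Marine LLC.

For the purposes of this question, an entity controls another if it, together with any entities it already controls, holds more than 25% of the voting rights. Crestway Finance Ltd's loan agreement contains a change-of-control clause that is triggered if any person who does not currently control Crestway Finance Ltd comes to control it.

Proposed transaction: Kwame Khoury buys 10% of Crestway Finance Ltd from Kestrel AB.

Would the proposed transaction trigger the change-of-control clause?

The purchase adds only to Kwame's holdings (Kestrel's stake shrinks), so Kwame is the only person who could newly come to control Crestway.
Kwame holds 100% of Kestrel, so Kwame controls Kestrel.
Kestrel holds 100% of Crestway, so Kwame controls Crestway.
So Kwame already controls Crestway before the transaction.
After the purchase, Kwame holds 10% of Crestway directly, and Kestrel's stake falls to 90%.
Kwame controlled Crestway already, so this is not a new person acquiring control; every other person's position is unchanged or reduced.
No new person acquires control, so the clause is not triggered.

No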